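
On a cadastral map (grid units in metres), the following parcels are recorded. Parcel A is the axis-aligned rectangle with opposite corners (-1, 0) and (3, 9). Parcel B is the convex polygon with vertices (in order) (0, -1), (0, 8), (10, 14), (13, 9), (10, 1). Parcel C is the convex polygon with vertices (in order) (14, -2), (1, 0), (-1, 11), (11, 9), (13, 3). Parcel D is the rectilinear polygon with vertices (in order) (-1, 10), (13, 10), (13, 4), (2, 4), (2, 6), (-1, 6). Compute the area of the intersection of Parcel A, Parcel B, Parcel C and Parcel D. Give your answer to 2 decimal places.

The intersection is the polygon with vertices (0,8), (1.667,9), (3,9), (3,4), (2,4), (2,6), (0,6).
By the shoelace formula its area is 10.17.

10.17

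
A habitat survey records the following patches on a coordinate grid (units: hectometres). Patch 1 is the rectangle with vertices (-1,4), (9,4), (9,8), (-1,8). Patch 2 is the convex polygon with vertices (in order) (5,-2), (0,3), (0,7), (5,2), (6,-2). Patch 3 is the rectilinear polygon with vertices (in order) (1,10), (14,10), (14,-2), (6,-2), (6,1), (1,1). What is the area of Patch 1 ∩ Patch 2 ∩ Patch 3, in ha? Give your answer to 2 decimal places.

The intersection is the polygon with vertices (3,4), (1,4), (1,6).
By the shoelace formula its area is 2.00.

2.00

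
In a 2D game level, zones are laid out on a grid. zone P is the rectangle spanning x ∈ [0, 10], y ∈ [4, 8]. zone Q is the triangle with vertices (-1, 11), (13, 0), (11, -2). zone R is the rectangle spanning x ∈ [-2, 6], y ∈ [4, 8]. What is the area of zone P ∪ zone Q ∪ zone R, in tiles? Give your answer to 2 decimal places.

66.01

By inclusion–exclusion:
Individual areas: |zone P| = 40, |zone Q| = 25, |zone R| = 32.
|zone P∩zone Q| = 6.993.
|zone P∩zone R|: x∈[0,6], y∈[4,8] → 6·4 = 24.
|zone Q∩zone R| = 5.5612.
|zone P∩zone Q∩zone R| = 5.5612.
|zone P ∪ zone Q ∪ zone R| = 97 − 36.5542 + 5.5612 = 66.01.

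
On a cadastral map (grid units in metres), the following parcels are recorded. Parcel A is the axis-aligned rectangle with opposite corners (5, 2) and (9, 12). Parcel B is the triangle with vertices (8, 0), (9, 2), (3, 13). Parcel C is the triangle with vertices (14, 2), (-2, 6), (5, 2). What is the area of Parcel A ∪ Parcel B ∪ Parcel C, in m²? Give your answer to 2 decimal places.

54.30

By inclusion–exclusion:
Individual areas: |Parcel A| = 40, |Parcel B| = 11.5, |Parcel C| = 18.
|Parcel A∩Parcel B| = 8.1974.
|Parcel A∩Parcel C| = 7.
|Parcel B∩Parcel C| = 2.7187.
|Parcel A∩Parcel B∩Parcel C| = 2.7187.
|Parcel A ∪ Parcel B ∪ Parcel C| = 69.5 − 17.9162 + 2.7187 = 54.30.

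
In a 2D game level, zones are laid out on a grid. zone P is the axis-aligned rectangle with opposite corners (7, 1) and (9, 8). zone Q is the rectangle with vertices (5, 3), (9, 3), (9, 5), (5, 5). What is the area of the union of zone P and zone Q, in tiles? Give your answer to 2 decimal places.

18.00

By inclusion–exclusion:
Individual areas: |zone P| = 14, |zone Q| = 8.
|zone P∩zone Q|: x∈[7,9], y∈[3,5] → 2·2 = 4.
|zone P ∪ zone Q| = 22 − 4 = 18.00.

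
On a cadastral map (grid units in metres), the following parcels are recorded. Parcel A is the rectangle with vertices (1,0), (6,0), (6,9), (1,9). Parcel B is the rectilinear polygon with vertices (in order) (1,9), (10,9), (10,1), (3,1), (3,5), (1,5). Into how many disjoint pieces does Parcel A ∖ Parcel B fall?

1

Parcel A ∖ Parcel B is a single connected region.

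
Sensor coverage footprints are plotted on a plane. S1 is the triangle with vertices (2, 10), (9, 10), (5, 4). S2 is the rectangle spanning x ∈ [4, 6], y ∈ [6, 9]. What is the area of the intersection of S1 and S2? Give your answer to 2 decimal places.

6.00

The intersection is the polygon with vertices (4,9), (6,9), (6,6), (4,6).
By the shoelace formula its area is 6.00.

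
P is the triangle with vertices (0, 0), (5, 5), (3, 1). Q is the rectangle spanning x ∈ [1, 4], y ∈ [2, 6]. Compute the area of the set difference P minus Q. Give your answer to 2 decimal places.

|P| = 5, |P∩Q| = 1.75.
|P ∖ Q| = |P| − |P∩Q| = 5 − 1.75 = 3.25.

3.25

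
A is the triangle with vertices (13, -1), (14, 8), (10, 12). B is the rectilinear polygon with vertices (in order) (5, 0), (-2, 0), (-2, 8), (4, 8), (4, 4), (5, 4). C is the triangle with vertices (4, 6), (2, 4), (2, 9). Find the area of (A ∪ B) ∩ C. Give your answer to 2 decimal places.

4.67

The region (A ∪ B) ∩ C is the polygon with vertices (2.667,8), (4,6), (2,4), (2,8).
By the shoelace formula its area is 4.67.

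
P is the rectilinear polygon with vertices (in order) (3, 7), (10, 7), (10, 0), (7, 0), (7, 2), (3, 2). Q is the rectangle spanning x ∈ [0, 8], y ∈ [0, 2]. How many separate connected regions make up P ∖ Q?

1

P ∖ Q is a single connected region.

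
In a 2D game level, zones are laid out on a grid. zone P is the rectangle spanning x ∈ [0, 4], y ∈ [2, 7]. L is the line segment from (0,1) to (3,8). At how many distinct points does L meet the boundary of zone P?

The segment meets the boundary at (2.571,7), (0.429,2).

2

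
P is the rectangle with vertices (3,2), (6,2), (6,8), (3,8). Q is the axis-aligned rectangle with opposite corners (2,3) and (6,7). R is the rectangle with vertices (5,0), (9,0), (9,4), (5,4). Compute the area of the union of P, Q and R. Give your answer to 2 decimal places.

36.00

By inclusion–exclusion:
Individual areas: |P| = 18, |Q| = 16, |R| = 16.
|P∩Q|: x∈[3,6], y∈[3,7] → 3·4 = 12.
|P∩R|: x∈[5,6], y∈[2,4] → 1·2 = 2.
|Q∩R|: x∈[5,6], y∈[3,4] → 1·1 = 1.
|P∩Q∩R| = 1.
|P ∪ Q ∪ R| = 50 − 15 + 1 = 36.00.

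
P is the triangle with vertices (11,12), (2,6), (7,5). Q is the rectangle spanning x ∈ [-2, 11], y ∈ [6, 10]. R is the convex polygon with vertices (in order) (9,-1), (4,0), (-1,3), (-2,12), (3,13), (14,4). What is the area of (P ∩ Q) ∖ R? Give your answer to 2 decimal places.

|P ∩ Q| = 14.8571.
|(P ∩ Q) ∩ R| = 12.3461.
|(P ∩ Q) ∖ R| = 14.8571 − 12.3461 = 2.51.

2.51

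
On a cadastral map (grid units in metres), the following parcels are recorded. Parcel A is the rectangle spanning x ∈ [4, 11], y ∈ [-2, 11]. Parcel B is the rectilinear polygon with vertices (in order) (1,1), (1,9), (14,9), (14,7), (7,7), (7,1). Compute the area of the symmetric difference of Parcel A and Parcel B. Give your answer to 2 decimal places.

|Parcel A| = 91, |Parcel B| = 62, |Parcel A∩Parcel B| = 32.
|Parcel A △ Parcel B| = |Parcel A| + |Parcel B| − 2·|Parcel A∩Parcel B| = 91 + 62 − 64 = 89.00.

89.00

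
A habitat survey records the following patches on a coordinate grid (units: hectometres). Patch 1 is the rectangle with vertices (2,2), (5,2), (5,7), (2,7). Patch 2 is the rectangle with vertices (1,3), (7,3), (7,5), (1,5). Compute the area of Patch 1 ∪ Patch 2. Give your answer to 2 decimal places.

By inclusion–exclusion:
Individual areas: |Patch 1| = 15, |Patch 2| = 12.
|Patch 1∩Patch 2|: x∈[2,5], y∈[3,5] → 3·2 = 6.
|Patch 1 ∪ Patch 2| = 27 − 6 = 21.00.

21.00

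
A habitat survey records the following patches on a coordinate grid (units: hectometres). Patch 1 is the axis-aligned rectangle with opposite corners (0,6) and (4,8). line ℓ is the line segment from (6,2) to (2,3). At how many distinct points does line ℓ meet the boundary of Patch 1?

The segment lies entirely outside Patch 1 and never meets its boundary.

0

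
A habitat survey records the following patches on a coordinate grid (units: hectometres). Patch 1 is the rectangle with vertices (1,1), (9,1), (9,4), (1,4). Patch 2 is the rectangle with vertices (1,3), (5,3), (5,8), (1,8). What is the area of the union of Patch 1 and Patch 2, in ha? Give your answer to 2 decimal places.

40.00

By inclusion–exclusion:
Individual areas: |Patch 1| = 24, |Patch 2| = 20.
|Patch 1∩Patch 2|: x∈[1,5], y∈[3,4] → 4·1 = 4.
|Patch 1 ∪ Patch 2| = 44 − 4 = 40.00.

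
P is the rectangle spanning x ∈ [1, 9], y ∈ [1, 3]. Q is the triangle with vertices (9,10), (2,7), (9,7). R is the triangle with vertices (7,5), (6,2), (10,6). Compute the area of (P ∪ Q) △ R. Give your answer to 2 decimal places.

|P ∪ Q| = 26.5.
|(P ∪ Q) ∩ R| = 0.3333.
|(P ∪ Q) △ R| = 26.5 + 4 − 0.6667 = 29.83.

29.83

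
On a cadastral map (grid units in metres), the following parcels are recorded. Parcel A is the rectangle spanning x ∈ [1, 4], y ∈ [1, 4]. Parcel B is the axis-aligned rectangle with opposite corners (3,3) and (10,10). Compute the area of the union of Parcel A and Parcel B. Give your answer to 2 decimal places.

57.00

By inclusion–exclusion:
Individual areas: |Parcel A| = 9, |Parcel B| = 49.
|Parcel A∩Parcel B|: x∈[3,4], y∈[3,4] → 1·1 = 1.
|Parcel A ∪ Parcel B| = 58 − 1 = 57.00.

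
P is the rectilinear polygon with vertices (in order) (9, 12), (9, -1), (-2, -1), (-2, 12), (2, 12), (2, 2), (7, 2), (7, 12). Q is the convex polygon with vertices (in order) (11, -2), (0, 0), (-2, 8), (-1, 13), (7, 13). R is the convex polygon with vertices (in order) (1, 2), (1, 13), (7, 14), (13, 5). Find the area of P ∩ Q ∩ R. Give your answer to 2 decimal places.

20.74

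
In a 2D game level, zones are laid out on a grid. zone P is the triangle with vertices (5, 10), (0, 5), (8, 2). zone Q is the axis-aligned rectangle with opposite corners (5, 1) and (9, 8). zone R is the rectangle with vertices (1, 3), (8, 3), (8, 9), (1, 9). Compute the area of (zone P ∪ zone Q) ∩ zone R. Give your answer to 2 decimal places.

|zone P ∪ zone Q| = 45.9375.
|(zone P ∪ zone Q) ∩ zone R| = 31.56.

31.56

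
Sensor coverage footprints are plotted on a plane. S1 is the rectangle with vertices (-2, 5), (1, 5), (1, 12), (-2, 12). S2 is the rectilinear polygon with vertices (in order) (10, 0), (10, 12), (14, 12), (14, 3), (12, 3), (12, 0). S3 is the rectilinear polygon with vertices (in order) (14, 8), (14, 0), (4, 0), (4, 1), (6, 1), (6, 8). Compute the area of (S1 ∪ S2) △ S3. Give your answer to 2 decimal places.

|S1 ∪ S2| = 63.
|(S1 ∪ S2) ∩ S3| = 26.
|(S1 ∪ S2) △ S3| = 63 + 66 − 52 = 77.00.

77.00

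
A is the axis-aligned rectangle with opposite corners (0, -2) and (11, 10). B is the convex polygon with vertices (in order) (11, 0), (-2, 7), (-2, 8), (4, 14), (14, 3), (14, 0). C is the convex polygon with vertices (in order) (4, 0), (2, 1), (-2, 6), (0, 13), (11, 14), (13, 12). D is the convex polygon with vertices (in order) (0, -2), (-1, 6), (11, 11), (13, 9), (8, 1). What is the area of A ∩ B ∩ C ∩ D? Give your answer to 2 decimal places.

The intersection is the polygon with vertices (0,6.417), (7.901,9.709), (9.753,7.671), (6.014,2.685), (0,5.923).
By the shoelace formula its area is 34.55.

34.55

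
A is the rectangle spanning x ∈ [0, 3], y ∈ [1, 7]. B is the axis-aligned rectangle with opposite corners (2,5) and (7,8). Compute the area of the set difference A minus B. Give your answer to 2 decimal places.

16.00

|A∩B|: x∈[2,3], y∈[5,7] → 1·2 = 2.
|A| = 18.
|A ∖ B| = |A| − |A∩B| = 18 − 2 = 16.00.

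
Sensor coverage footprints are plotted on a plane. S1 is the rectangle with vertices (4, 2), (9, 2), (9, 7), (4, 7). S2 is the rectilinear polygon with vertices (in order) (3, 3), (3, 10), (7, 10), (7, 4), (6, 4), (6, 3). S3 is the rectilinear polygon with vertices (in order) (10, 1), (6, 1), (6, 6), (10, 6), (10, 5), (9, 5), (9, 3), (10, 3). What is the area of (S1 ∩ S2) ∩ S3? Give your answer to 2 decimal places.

|S1 ∩ S2| = 11.
|(S1 ∩ S2) ∩ S3| = 2.00.

2.00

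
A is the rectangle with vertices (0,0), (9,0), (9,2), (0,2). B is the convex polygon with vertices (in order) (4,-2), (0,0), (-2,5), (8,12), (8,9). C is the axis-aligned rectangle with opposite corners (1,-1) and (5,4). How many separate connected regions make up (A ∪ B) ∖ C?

(A ∪ B) ∖ C splits into 2 disjoint pieces (area 57.3409, area 1.1818).

2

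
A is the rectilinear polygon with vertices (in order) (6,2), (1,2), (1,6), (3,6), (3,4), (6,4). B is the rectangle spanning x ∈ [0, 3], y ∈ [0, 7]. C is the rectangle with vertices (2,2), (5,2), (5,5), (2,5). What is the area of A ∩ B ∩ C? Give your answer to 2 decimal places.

3.00

The intersection is the polygon with vertices (3,4), (3,2), (2,2), (2,5), (3,5).
By the shoelace formula its area is 3.00.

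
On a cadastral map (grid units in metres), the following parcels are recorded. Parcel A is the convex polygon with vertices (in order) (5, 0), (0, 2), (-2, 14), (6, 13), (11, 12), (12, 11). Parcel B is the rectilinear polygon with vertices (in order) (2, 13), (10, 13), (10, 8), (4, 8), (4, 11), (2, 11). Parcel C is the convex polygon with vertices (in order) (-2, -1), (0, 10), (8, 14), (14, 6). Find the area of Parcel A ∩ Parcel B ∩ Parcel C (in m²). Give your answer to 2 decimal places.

The intersection is the polygon with vertices (10,8), (4,8), (4,11), (2,11), (6,13), (9.235,12.353), (10,11.333).
By the shoelace formula its area is 28.07.

28.07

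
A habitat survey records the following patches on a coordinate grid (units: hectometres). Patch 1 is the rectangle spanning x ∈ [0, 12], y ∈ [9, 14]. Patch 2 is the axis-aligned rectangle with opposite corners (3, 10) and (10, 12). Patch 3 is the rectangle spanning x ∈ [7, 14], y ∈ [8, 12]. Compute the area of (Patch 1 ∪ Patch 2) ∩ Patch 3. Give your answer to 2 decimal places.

The region (Patch 1 ∪ Patch 2) ∩ Patch 3 is the polygon with vertices (12,9), (7,9), (7,12), (12,12).
By the shoelace formula its area is 15.00.

15.00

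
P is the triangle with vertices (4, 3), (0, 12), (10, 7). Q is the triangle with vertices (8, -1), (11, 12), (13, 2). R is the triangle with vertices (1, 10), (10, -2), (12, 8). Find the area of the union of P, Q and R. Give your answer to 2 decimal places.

79.84

By inclusion–exclusion:
Individual areas: |P| = 35, |Q| = 28, |R| = 57.
|P∩Q| = 0.0146.
|P∩R| = 23.4643.
|Q∩R| = 16.6994.
|P∩Q∩R| = 0.0146.
|P ∪ Q ∪ R| = 120 − 40.1784 + 0.0146 = 79.84.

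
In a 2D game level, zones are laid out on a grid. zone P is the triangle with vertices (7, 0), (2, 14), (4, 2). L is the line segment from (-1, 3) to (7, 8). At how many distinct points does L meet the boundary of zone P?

The segment meets the boundary at (4.664,6.54), (3.377,5.736).

2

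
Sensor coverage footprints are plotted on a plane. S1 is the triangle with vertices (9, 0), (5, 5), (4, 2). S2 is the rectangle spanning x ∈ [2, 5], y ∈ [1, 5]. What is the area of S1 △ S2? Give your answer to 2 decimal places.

|S1| = 8.5, |S2| = 12, |S1∩S2| = 1.7.
|S1 △ S2| = |S1| + |S2| − 2·|S1∩S2| = 8.5 + 12 − 3.4 = 17.10.

17.10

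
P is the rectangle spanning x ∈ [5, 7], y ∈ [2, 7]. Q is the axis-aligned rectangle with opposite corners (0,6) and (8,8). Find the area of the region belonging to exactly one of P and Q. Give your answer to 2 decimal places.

22.00

|P∩Q|: x∈[5,7], y∈[6,7] → 2·1 = 2.
|P △ Q| = |P| + |Q| − 2·|P∩Q| = 10 + 16 − 4 = 22.00.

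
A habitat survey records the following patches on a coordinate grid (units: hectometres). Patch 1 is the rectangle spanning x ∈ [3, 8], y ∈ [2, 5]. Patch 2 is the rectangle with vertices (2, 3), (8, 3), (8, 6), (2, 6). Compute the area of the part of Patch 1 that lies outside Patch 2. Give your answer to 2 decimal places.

5.00

|Patch 1∩Patch 2|: x∈[3,8], y∈[3,5] → 5·2 = 10.
|Patch 1| = 15.
|Patch 1 ∖ Patch 2| = |Patch 1| − |Patch 1∩Patch 2| = 15 − 10 = 5.00.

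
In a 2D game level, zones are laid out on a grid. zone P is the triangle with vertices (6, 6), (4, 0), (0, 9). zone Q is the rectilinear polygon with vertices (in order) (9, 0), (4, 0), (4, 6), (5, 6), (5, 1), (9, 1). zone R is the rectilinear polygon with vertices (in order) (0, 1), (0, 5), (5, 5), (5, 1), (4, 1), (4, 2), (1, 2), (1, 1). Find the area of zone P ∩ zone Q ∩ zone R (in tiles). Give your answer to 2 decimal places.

The intersection is the polygon with vertices (4,2), (4,5), (5,5), (5,3), (4.333,1), (4,1).
By the shoelace formula its area is 3.33.

3.33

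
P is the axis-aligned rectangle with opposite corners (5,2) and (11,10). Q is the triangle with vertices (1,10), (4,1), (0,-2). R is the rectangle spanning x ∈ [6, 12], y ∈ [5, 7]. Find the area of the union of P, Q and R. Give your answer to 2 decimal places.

72.50

By inclusion–exclusion:
Individual areas: |P| = 48, |Q| = 22.5, |R| = 12.
|P∩Q| = 0.
|P∩R|: x∈[6,11], y∈[5,7] → 5·2 = 10.
|Q∩R| = 0.
|P∩Q∩R| = 0.
|P ∪ Q ∪ R| = 82.5 − 10 + 0 = 72.50.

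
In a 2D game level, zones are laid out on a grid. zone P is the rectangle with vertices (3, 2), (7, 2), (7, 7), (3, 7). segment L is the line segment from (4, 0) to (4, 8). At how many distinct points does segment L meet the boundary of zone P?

2

The segment meets the boundary at (4,7), (4,2).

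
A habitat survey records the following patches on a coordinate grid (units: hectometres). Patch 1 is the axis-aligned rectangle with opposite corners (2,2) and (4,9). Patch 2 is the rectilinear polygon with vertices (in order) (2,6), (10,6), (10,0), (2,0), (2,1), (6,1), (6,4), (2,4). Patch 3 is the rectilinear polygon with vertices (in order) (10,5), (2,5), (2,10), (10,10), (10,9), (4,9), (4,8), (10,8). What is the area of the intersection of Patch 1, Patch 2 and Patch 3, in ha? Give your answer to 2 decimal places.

2.00

The intersection is the polygon with vertices (2,6), (4,6), (4,5), (2,5).
By the shoelace formula its area is 2.00.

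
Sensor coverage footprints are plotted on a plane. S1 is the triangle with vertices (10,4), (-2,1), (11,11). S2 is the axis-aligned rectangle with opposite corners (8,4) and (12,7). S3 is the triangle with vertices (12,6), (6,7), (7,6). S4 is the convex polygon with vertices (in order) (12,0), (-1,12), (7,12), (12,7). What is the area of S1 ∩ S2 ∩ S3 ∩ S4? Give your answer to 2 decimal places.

The intersection is the polygon with vertices (10.326,6.279), (10.286,6), (8,6), (8,6.667).
By the shoelace formula its area is 1.09.

1.09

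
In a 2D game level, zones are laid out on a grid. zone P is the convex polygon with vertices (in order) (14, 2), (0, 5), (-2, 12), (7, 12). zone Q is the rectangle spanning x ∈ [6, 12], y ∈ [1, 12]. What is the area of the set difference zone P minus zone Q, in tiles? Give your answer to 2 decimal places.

|zone P| = 91, |zone P∩zone Q| = 35.7143.
|zone P ∖ zone Q| = |zone P| − |zone P∩zone Q| = 91 − 35.7143 = 55.29.

55.29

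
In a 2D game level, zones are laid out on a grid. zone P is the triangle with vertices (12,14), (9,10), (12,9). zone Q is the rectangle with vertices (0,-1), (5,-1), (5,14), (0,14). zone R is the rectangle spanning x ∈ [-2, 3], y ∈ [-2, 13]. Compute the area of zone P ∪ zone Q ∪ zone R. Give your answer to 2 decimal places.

115.50

By inclusion–exclusion:
Individual areas: |zone P| = 7.5, |zone Q| = 75, |zone R| = 75.
|zone P∩zone Q| = 0.
|zone P∩zone R| = 0.
|zone Q∩zone R|: x∈[0,3], y∈[-1,13] → 3·14 = 42.
|zone P∩zone Q∩zone R| = 0.
|zone P ∪ zone Q ∪ zone R| = 157.5 − 42 + 0 = 115.50.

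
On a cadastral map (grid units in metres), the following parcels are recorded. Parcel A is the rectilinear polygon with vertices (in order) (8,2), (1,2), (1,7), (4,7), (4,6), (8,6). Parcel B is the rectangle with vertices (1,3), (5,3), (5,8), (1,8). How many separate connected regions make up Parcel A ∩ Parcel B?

1

Parcel A ∩ Parcel B is a single connected region.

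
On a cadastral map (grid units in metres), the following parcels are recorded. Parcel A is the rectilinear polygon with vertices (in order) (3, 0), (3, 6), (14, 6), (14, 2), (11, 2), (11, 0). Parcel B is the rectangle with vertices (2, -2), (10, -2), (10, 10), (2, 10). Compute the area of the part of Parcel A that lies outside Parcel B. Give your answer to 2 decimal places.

|Parcel A| = 60, |Parcel A∩Parcel B| = 42.
|Parcel A ∖ Parcel B| = |Parcel A| − |Parcel A∩Parcel B| = 60 − 42 = 18.00.

18.00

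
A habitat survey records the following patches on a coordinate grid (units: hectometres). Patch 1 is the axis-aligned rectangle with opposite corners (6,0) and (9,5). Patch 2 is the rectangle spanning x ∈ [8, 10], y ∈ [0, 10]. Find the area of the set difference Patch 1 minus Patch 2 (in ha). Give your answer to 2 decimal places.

10.00

|Patch 1∩Patch 2|: x∈[8,9], y∈[0,5] → 1·5 = 5.
|Patch 1| = 15.
|Patch 1 ∖ Patch 2| = |Patch 1| − |Patch 1∩Patch 2| = 15 − 5 = 10.00.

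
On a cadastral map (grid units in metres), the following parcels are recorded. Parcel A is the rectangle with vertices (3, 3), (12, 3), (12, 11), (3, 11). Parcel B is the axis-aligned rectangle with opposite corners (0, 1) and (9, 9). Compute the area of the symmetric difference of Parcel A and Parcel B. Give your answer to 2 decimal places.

72.00

|Parcel A∩Parcel B|: x∈[3,9], y∈[3,9] → 6·6 = 36.
|Parcel A △ Parcel B| = |Parcel A| + |Parcel B| − 2·|Parcel A∩Parcel B| = 72 + 72 − 72 = 72.00.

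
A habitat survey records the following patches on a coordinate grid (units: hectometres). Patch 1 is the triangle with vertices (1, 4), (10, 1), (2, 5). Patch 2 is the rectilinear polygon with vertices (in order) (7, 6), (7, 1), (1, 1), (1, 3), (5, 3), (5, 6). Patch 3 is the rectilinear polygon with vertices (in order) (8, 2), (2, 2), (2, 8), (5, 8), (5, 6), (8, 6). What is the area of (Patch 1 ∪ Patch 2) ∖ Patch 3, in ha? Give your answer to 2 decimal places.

|Patch 1 ∪ Patch 2| = 22.5.
|(Patch 1 ∪ Patch 2) ∩ Patch 3| = 14.3333.
|(Patch 1 ∪ Patch 2) ∖ Patch 3| = 22.5 − 14.3333 = 8.17.

8.17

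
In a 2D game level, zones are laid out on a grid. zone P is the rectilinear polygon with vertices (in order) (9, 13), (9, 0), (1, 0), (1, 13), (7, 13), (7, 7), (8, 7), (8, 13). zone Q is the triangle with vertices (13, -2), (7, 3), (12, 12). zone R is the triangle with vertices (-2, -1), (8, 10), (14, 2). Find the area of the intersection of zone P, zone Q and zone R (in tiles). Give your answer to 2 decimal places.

The intersection is the polygon with vertices (7,3), (9,6.6), (9,1.333).
By the shoelace formula its area is 5.27.

5.27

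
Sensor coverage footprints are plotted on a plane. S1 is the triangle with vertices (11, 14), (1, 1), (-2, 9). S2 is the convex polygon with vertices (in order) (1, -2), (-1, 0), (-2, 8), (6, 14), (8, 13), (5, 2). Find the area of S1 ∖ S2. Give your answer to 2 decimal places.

7.11

|S1| = 59.5, |S1∩S2| = 52.3855.
|S1 ∖ S2| = |S1| − |S1∩S2| = 59.5 − 52.3855 = 7.11.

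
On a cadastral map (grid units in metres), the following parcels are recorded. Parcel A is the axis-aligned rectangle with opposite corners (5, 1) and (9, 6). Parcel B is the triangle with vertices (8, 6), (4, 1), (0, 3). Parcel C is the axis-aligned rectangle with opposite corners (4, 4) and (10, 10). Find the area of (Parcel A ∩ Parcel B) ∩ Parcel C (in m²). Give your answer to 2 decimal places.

The region (Parcel A ∩ Parcel B) ∩ Parcel C is the polygon with vertices (8,6), (6.4,4), (5,4), (5,4.875).
By the shoelace formula its area is 2.71.

2.71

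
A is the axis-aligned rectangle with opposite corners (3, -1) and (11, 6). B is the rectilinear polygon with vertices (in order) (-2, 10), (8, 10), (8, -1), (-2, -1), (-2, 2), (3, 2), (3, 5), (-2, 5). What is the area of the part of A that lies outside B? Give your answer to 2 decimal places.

21.00

|A| = 56, |A∩B| = 35.
|A ∖ B| = |A| − |A∩B| = 56 − 35 = 21.00.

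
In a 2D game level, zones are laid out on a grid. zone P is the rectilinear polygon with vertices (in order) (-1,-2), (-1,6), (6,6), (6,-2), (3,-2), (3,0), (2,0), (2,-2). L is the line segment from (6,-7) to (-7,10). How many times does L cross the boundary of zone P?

The segment meets the boundary at (-1,2.154), (2,-1.769).

2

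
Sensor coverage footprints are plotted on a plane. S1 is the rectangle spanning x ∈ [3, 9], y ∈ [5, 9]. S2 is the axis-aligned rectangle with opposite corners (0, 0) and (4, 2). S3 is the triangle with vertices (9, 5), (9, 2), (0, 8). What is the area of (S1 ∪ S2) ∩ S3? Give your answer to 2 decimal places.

The region (S1 ∪ S2) ∩ S3 is the polygon with vertices (3,7), (9,5), (4.5,5), (3,6).
By the shoelace formula its area is 5.25.

5.25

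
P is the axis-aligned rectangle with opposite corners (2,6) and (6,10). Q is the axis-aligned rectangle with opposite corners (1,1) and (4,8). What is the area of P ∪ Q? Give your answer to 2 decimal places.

33.00

By inclusion–exclusion:
Individual areas: |P| = 16, |Q| = 21.
|P∩Q|: x∈[2,4], y∈[6,8] → 2·2 = 4.
|P ∪ Q| = 37 − 4 = 33.00.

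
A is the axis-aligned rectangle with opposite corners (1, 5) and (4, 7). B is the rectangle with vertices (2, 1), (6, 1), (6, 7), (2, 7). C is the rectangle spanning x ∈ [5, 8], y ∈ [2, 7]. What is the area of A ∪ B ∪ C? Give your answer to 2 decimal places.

36.00

By inclusion–exclusion:
Individual areas: |A| = 6, |B| = 24, |C| = 15.
|A∩B|: x∈[2,4], y∈[5,7] → 2·2 = 4.
|A∩C| = 0 (no overlap).
|B∩C|: x∈[5,6], y∈[2,7] → 1·5 = 5.
|A∩B∩C| = 0.
|A ∪ B ∪ C| = 45 − 9 + 0 = 36.00.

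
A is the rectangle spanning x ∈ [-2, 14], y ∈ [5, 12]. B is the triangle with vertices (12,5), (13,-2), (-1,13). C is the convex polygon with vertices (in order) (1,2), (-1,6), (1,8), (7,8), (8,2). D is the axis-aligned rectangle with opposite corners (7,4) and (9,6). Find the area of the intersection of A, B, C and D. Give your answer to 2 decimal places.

The intersection is the polygon with vertices (7.5,5), (7,5), (7,6), (7.333,6).
By the shoelace formula its area is 0.42.

0.42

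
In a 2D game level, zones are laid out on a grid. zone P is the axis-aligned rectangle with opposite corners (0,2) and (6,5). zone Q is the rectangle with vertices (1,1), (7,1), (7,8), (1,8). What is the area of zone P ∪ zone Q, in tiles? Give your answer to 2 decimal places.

By inclusion–exclusion:
Individual areas: |zone P| = 18, |zone Q| = 42.
|zone P∩zone Q|: x∈[1,6], y∈[2,5] → 5·3 = 15.
|zone P ∪ zone Q| = 60 − 15 = 45.00.

45.00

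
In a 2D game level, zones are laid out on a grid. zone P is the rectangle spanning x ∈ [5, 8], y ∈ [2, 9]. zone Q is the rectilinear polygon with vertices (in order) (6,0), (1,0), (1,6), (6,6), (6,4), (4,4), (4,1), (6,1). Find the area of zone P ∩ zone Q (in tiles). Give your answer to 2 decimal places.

The intersection is the polygon with vertices (5,6), (6,6), (6,4), (5,4).
By the shoelace formula its area is 2.00.

2.00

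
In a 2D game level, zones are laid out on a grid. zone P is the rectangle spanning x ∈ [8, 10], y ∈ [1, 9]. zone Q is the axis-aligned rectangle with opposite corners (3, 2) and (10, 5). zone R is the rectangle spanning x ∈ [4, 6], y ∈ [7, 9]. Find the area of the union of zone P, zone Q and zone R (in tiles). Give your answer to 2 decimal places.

By inclusion–exclusion:
Individual areas: |zone P| = 16, |zone Q| = 21, |zone R| = 4.
|zone P∩zone Q|: x∈[8,10], y∈[2,5] → 2·3 = 6.
|zone P∩zone R| = 0 (no overlap).
|zone Q∩zone R| = 0 (no overlap).
|zone P∩zone Q∩zone R| = 0.
|zone P ∪ zone Q ∪ zone R| = 41 − 6 + 0 = 35.00.

35.00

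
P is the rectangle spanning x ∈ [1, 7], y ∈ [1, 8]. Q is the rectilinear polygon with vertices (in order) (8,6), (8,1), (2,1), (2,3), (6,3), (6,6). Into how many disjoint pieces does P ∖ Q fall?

1

P ∖ Q is a single connected region.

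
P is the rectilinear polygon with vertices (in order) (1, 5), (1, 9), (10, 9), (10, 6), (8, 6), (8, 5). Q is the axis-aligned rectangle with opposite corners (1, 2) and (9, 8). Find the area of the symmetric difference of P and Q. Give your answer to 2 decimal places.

|P| = 34, |Q| = 48, |P∩Q| = 23.
|P △ Q| = |P| + |Q| − 2·|P∩Q| = 34 + 48 − 46 = 36.00.

36.00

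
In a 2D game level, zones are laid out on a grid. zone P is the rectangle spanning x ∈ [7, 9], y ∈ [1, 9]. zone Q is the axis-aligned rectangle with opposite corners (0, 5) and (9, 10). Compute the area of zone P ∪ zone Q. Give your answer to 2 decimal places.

53.00

By inclusion–exclusion:
Individual areas: |zone P| = 16, |zone Q| = 45.
|zone P∩zone Q|: x∈[7,9], y∈[5,9] → 2·4 = 8.
|zone P ∪ zone Q| = 61 − 8 = 53.00.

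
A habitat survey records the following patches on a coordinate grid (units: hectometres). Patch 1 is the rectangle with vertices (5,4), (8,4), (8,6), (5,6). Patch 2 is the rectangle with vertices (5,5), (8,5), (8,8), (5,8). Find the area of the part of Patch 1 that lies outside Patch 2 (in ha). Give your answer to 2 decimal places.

3.00

|Patch 1∩Patch 2|: x∈[5,8], y∈[5,6] → 3·1 = 3.
|Patch 1| = 6.
|Patch 1 ∖ Patch 2| = |Patch 1| − |Patch 1∩Patch 2| = 6 − 3 = 3.00.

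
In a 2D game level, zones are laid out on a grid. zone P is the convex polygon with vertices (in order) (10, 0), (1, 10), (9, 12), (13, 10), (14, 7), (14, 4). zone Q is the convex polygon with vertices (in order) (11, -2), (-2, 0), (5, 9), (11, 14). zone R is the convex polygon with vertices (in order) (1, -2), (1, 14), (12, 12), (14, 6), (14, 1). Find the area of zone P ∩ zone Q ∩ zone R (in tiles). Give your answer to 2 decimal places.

53.65

The intersection is the polygon with vertices (5,9), (8.429,11.857), (9,12), (11,11), (11,1), (10.1,0.1), (9.943,0.064), (3.563,7.152).
By the shoelace formula its area is 53.65.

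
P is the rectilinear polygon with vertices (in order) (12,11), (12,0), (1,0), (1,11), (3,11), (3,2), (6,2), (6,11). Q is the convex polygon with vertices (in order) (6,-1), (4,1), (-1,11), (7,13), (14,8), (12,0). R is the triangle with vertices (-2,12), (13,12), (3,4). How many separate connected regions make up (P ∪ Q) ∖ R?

(P ∪ Q) ∖ R splits into 2 disjoint pieces (area 92.3036, area 2.7).

2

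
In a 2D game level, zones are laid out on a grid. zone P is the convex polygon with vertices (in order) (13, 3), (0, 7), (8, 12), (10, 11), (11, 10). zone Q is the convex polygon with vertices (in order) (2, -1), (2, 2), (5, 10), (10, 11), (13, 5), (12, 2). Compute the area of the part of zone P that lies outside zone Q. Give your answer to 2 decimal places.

13.01

|zone P| = 57.5, |zone P∩zone Q| = 44.4861.
|zone P ∖ zone Q| = |zone P| − |zone P∩zone Q| = 57.5 − 44.4861 = 13.01.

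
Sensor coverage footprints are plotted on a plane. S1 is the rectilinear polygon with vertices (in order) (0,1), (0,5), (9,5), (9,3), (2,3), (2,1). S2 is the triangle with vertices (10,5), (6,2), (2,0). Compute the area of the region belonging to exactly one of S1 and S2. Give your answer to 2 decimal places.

23.06

|S1| = 22, |S2| = 2, |S1∩S2| = 0.4708.
|S1 △ S2| = |S1| + |S2| − 2·|S1∩S2| = 22 + 2 − 0.9417 = 23.06.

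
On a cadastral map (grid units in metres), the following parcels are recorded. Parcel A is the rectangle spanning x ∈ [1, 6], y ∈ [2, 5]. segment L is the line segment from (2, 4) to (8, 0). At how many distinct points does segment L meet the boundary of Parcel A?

The segment meets the boundary at (5,2).

1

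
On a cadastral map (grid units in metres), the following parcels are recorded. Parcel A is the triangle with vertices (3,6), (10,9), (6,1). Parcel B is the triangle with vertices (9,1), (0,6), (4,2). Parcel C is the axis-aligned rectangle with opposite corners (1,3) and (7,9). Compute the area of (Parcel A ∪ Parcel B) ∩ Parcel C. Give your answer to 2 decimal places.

15.96

The region (Parcel A ∪ Parcel B) ∩ Parcel C is the polygon with vertices (1,5), (1,5.444), (4.5,3.5), (3,6), (7,7.714), (7,3), (3,3).
By the shoelace formula its area is 15.96.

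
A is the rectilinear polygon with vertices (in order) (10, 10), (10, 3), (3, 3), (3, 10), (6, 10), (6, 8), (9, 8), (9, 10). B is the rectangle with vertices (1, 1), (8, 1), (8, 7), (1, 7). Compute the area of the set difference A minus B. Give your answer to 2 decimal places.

23.00

|A| = 43, |A∩B| = 20.
|A ∖ B| = |A| − |A∩B| = 43 − 20 = 23.00.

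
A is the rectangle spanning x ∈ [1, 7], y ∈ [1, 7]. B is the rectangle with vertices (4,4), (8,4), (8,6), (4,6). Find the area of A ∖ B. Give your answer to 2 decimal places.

30.00

|A∩B|: x∈[4,7], y∈[4,6] → 3·2 = 6.
|A| = 36.
|A ∖ B| = |A| − |A∩B| = 36 − 6 = 30.00.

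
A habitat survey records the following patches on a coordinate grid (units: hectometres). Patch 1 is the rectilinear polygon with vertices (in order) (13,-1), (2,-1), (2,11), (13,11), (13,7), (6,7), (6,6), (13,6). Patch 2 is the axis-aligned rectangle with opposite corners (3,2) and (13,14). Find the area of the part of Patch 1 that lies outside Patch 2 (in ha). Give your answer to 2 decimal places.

42.00

|Patch 1| = 125, |Patch 1∩Patch 2| = 83.
|Patch 1 ∖ Patch 2| = |Patch 1| − |Patch 1∩Patch 2| = 125 − 83 = 42.00.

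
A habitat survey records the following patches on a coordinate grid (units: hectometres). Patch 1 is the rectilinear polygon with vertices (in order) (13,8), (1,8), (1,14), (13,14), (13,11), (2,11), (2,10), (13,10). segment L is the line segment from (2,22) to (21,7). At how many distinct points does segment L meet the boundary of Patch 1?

2

The segment meets the boundary at (13,13.316), (12.133,14).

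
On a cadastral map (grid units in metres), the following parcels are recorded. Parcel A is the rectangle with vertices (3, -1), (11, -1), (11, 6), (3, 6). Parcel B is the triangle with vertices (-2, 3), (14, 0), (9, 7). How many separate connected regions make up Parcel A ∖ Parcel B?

3

Parcel A ∖ Parcel B splits into 3 disjoint pieces (area 18.5, area 1.1571, area 1.9205).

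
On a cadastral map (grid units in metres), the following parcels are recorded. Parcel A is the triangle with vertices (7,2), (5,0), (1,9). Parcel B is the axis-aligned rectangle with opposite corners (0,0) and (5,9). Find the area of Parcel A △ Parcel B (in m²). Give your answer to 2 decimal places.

|Parcel A| = 13, |Parcel B| = 45, |Parcel A∩Parcel B| = 8.6667.
|Parcel A △ Parcel B| = |Parcel A| + |Parcel B| − 2·|Parcel A∩Parcel B| = 13 + 45 − 17.3333 = 40.67.

40.67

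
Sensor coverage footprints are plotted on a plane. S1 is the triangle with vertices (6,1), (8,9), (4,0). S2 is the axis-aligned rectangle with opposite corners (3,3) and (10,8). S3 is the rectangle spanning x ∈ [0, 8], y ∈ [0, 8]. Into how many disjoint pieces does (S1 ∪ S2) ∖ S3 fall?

(S1 ∪ S2) ∖ S3 splits into 2 disjoint pieces (area 0.0972, area 10).

2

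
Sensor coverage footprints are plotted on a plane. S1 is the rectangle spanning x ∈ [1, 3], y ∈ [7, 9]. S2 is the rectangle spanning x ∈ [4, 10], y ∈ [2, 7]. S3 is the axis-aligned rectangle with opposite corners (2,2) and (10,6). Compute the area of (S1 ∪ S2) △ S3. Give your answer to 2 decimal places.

|S1 ∪ S2| = 34.
|(S1 ∪ S2) ∩ S3| = 24.
|(S1 ∪ S2) △ S3| = 34 + 32 − 48 = 18.00.

18.00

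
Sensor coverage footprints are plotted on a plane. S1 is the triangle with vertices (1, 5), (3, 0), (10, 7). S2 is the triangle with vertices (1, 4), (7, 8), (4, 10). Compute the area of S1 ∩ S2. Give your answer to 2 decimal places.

The intersection is the polygon with vertices (1.222,4.444), (1.562,5.125), (3.25,5.5), (1.316,4.21).
By the shoelace formula its area is 0.80.

0.80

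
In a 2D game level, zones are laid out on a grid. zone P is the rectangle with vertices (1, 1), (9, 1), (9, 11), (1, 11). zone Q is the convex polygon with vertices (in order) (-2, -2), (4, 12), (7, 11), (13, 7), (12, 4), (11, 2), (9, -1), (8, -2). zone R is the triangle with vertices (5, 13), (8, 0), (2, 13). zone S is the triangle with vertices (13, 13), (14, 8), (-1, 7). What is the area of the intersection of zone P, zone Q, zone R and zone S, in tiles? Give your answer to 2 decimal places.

The intersection is the polygon with vertices (3.817,9.064), (5.72,9.88), (6.273,7.485), (4.597,7.373).
By the shoelace formula its area is 3.97.

3.97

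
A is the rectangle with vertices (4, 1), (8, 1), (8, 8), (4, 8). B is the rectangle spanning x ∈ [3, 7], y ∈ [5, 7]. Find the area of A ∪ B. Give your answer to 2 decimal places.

30.00

By inclusion–exclusion:
Individual areas: |A| = 28, |B| = 8.
|A∩B|: x∈[4,7], y∈[5,7] → 3·2 = 6.
|A ∪ B| = 36 − 6 = 30.00.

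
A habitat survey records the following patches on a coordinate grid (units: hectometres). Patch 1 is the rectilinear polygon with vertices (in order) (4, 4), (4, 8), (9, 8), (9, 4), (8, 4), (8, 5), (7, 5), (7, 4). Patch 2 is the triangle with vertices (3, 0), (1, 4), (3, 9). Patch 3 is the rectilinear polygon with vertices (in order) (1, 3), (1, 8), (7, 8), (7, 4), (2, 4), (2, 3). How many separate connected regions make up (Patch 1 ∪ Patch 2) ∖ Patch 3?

3

(Patch 1 ∪ Patch 2) ∖ Patch 3 splits into 3 disjoint pieces (area 7, area 3.25, area 0.2).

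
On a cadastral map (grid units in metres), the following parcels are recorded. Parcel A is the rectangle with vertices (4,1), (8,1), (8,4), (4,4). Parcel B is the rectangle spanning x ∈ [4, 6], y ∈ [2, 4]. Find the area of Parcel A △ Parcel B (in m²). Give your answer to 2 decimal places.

8.00

|Parcel A∩Parcel B|: x∈[4,6], y∈[2,4] → 2·2 = 4.
|Parcel A △ Parcel B| = |Parcel A| + |Parcel B| − 2·|Parcel A∩Parcel B| = 12 + 4 − 8 = 8.00.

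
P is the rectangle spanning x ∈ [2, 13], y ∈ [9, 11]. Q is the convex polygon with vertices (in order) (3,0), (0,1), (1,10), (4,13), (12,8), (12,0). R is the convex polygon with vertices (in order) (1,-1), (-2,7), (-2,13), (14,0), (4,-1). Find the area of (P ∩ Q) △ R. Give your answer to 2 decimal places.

115.91

|P ∩ Q| = 13.6.
|(P ∩ Q) ∩ R| = 0.3462.
|(P ∩ Q) △ R| = 13.6 + 103 − 0.6923 = 115.91.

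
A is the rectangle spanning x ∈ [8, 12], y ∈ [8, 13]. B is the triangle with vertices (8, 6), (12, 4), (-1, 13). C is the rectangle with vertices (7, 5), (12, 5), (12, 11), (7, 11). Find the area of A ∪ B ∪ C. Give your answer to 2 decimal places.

By inclusion–exclusion:
Individual areas: |A| = 20, |B| = 5, |C| = 30.
|A∩B| = 0.
|A∩C|: x∈[8,12], y∈[8,11] → 4·3 = 12.
|B∩C| = 1.9872.
|A∩B∩C| = 0.
|A ∪ B ∪ C| = 55 − 13.9872 + 0 = 41.01.

41.01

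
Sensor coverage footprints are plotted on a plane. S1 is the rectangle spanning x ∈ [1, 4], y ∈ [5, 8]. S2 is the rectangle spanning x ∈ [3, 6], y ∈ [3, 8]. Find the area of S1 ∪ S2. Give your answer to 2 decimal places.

21.00

By inclusion–exclusion:
Individual areas: |S1| = 9, |S2| = 15.
|S1∩S2|: x∈[3,4], y∈[5,8] → 1·3 = 3.
|S1 ∪ S2| = 24 − 3 = 21.00.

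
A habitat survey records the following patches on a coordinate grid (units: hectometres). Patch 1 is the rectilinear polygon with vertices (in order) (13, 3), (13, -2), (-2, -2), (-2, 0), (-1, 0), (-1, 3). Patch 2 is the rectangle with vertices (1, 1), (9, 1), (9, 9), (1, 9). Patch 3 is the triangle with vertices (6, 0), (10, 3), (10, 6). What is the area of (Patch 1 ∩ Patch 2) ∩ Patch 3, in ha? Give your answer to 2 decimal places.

2.29

The region (Patch 1 ∩ Patch 2) ∩ Patch 3 is the polygon with vertices (9,2.25), (7.333,1), (6.667,1), (8,3), (9,3).
By the shoelace formula its area is 2.29.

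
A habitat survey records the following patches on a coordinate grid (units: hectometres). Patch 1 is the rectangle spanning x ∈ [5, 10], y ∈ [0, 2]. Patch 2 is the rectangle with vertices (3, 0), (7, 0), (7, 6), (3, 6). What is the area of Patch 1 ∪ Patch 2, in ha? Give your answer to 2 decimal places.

30.00

By inclusion–exclusion:
Individual areas: |Patch 1| = 10, |Patch 2| = 24.
|Patch 1∩Patch 2|: x∈[5,7], y∈[0,2] → 2·2 = 4.
|Patch 1 ∪ Patch 2| = 34 − 4 = 30.00.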